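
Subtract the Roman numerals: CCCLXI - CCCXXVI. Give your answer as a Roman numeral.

CCCLXI = 361
CCCXXVI = 326
361 - 326 = 35

XXXV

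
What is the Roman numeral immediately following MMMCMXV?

MMMCMXV = 3915, so the next integer is 3915 + 1 = 3916

MMMCMXVI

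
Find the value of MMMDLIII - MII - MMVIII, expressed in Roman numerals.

MMMDLIII = 3553, MII = 1002, MMVIII = 2008
3553 - 1002 = 2551
2551 - 2008 = 543

DXLIII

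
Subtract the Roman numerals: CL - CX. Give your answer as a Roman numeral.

CL = 150
CX = 110
150 - 110 = 40

XL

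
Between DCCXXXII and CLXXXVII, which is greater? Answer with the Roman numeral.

DCCXXXII = 732
CLXXXVII = 187
732 is larger

DCCXXXII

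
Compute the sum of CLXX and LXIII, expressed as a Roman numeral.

CLXX = 170
LXIII = 63
170 + 63 = 233

CCXXXIII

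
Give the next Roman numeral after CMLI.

CMLI = 951; next is 952

CMLII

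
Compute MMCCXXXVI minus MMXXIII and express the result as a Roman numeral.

MMCCXXXVI = 2236
MMXXIII = 2023
2236 - 2023 = 213

CCXIII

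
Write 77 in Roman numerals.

Convert 77 to Roman numerals:
  77 contains 1×50 (L)
  27 contains 2×10 (XX)
  7 contains 1×5 (V)
  2 contains 2×1 (II)

LXXVII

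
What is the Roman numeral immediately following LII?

LII = 52, so the next integer is 52 + 1 = 53

LIII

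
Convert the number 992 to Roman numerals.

Convert 992 to Roman numerals:
  992 contains 1×900 (CM)
  92 contains 1×90 (XC)
  2 contains 2×1 (II)

CMXCII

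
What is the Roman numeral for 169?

Convert 169 to Roman numerals:
  169 contains 1×100 (C)
  69 contains 1×50 (L)
  19 contains 1×10 (X)
  9 contains 1×9 (IX)

CLXIX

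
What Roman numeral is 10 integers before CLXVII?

CLXVII = 167
167 - 10 = 157

CLVII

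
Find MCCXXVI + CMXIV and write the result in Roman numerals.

MCCXXVI = 1226
CMXIV = 914
1226 + 914 = 2140

MMCXL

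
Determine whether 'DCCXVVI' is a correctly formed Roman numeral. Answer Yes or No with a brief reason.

'DCCXVVI': V should not appear more than once

No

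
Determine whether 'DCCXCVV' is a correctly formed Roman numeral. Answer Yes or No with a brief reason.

'DCCXCVV': V should not appear more than once

No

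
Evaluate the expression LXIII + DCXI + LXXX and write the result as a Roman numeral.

LXIII = 63, DCXI = 611, LXXX = 80
63 + 611 = 674
674 + 80 = 754

DCCLIV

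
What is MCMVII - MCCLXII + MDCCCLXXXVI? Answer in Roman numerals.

MCMVII = 1907, MCCLXII = 1262, MDCCCLXXXVI = 1886
1907 - 1262 = 645
645 + 1886 = 2531

MMDXXXI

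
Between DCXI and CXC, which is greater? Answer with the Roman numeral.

DCXI = 611
CXC = 190
611 is larger

DCXI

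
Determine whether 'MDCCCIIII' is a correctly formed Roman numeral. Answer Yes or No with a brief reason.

'MDCCCIIII': More than 3 consecutive I's

No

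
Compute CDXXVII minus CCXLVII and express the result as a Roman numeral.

CDXXVII = 427
CCXLVII = 247
427 - 247 = 180

CLXXX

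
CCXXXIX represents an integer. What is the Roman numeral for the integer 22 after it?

CCXXXIX = 239
239 + 22 = 261

CCLXI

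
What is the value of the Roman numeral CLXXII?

CLXXII: C=100, L=50, X=10, X=10, I=1, I=1
100 + 50 + 10 + 10 + 1 + 1 = 172

172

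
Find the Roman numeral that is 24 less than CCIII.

CCIII = 203
203 - 24 = 179

CLXXIX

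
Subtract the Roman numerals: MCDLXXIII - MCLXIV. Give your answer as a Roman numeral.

MCDLXXIII = 1473
MCLXIV = 1164
1473 - 1164 = 309

CCCIX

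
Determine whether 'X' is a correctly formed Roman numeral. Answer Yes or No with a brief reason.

'X': Check the rules: uses only the symbols I, V, X, L, C, D, M; no symbol is repeated more than three times in a row; V, L and D each appear at most once; no smaller symbol precedes a larger one (values never increase from left to right). Value: X = 10. So it is a valid standard Roman numeral.

Yes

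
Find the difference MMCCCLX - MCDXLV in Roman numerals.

MMCCCLX = 2360
MCDXLV = 1445
2360 - 1445 = 915

CMXV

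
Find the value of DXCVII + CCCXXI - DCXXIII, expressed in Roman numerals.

DXCVII = 597, CCCXXI = 321, DCXXIII = 623
597 + 321 = 918
918 - 623 = 295

CCXCV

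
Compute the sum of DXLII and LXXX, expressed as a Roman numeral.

DXLII = 542
LXXX = 80
542 + 80 = 622

DCXXII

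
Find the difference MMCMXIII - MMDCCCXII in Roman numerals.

MMCMXIII = 2913
MMDCCCXII = 2812
2913 - 2812 = 101

CI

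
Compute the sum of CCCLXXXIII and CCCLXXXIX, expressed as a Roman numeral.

CCCLXXXIII = 383
CCCLXXXIX = 389
383 + 389 = 772

DCCLXXII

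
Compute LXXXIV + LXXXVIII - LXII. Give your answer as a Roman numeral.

LXXXIV = 84, LXXXVIII = 88, LXII = 62
84 + 88 = 172
172 - 62 = 110

CX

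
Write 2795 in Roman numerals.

Convert 2795 to Roman numerals:
  2795 contains 2×1000 (MM)
  795 contains 1×500 (D)
  295 contains 2×100 (CC)
  95 contains 1×90 (XC)
  5 contains 1×5 (V)

MMDCCXCV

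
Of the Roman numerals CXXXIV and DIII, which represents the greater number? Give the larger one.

CXXXIV = 134
DIII = 503
503 is larger

DIII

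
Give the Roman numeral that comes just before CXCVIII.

CXCVIII = 198; previous is 197

CXCVII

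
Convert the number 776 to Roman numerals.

Convert 776 to Roman numerals:
  776 contains 1×500 (D)
  276 contains 2×100 (CC)
  76 contains 1×50 (L)
  26 contains 2×10 (XX)
  6 contains 1×5 (V)
  1 contains 1×1 (I)

DCCLXXVI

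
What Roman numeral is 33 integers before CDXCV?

CDXCV = 495
495 - 33 = 462

CDLXII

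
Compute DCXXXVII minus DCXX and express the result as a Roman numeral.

DCXXXVII = 637
DCXX = 620
637 - 620 = 17

XVII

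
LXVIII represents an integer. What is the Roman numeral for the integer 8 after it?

LXVIII = 68
68 + 8 = 76

LXXVI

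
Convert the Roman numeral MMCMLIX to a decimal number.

MMCMLIX: M=1000, M=1000, CM=900, L=50, IX=9
1000 + 1000 + 900 + 50 + 9 = 2959

2959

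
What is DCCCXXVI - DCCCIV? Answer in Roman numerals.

DCCCXXVI = 826
DCCCIV = 804
826 - 804 = 22

XXII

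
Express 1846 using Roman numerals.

Convert 1846 to Roman numerals:
  1846 contains 1×1000 (M)
  846 contains 1×500 (D)
  346 contains 3×100 (CCC)
  46 contains 1×40 (XL)
  6 contains 1×5 (V)
  1 contains 1×1 (I)

MDCCCXLVI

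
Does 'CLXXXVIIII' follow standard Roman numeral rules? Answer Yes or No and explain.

'CLXXXVIIII': More than 3 consecutive I's

No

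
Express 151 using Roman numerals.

Convert 151 to Roman numerals:
  151 contains 1×100 (C)
  51 contains 1×50 (L)
  1 contains 1×1 (I)

CLI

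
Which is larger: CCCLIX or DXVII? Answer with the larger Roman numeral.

CCCLIX = 359
DXVII = 517
517 is larger

DXVII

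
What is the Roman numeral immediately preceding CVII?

CVII = 107, so the previous integer is 107 - 1 = 106

CVI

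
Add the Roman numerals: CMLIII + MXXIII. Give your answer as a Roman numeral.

CMLIII = 953
MXXIII = 1023
953 + 1023 = 1976

MCMLXXVI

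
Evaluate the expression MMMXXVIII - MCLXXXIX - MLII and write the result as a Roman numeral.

MMMXXVIII = 3028, MCLXXXIX = 1189, MLII = 1052
3028 - 1189 = 1839
1839 - 1052 = 787

DCCLXXXVII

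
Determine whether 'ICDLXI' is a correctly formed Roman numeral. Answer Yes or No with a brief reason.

'ICDLXI': Invalid subtractive combination: IC

No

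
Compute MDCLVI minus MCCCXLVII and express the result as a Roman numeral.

MDCLVI = 1656
MCCCXLVII = 1347
1656 - 1347 = 309

CCCIX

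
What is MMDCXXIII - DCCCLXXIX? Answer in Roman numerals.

MMDCXXIII = 2623
DCCCLXXIX = 879
2623 - 879 = 1744

MDCCXLIV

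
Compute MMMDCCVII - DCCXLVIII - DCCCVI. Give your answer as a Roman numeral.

MMMDCCVII = 3707, DCCXLVIII = 748, DCCCVI = 806
3707 - 748 = 2959
2959 - 806 = 2153

MMCLIII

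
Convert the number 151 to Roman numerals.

Convert 151 to Roman numerals:
  151 contains 1×100 (C)
  51 contains 1×50 (L)
  1 contains 1×1 (I)

CLI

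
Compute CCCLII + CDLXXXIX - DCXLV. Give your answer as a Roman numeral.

CCCLII = 352, CDLXXXIX = 489, DCXLV = 645
352 + 489 = 841
841 - 645 = 196

CXCVI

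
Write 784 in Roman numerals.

Convert 784 to Roman numerals:
  784 contains 1×500 (D)
  284 contains 2×100 (CC)
  84 contains 1×50 (L)
  34 contains 3×10 (XXX)
  4 contains 1×4 (IV)

DCCLXXXIV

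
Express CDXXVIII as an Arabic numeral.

CDXXVIII: CD=400, X=10, X=10, V=5, I=1, I=1, I=1
400 + 10 + 10 + 5 + 1 + 1 + 1 = 428

428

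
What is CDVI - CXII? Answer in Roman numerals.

CDVI = 406
CXII = 112
406 - 112 = 294

CCXCIV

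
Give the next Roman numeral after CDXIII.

CDXIII = 413, so the next integer is 413 + 1 = 414

CDXIV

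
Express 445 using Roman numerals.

Convert 445 to Roman numerals:
  445 contains 1×400 (CD)
  45 contains 1×40 (XL)
  5 contains 1×5 (V)

CDXLV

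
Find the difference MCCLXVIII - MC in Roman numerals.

MCCLXVIII = 1268
MC = 1100
1268 - 1100 = 168

CLXVIII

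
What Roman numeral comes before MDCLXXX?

MDCLXXX = 1680, so the previous integer is 1680 - 1 = 1679

MDCLXXIX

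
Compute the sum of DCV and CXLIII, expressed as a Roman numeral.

DCV = 605
CXLIII = 143
605 + 143 = 748

DCCXLVIII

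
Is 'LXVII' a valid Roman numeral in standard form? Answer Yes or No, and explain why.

'LXVII': Check the rules: uses only the symbols I, V, X, L, C, D, M; no symbol is repeated more than three times in a row; V, L and D each appear at most once; no smaller symbol precedes a larger one (values never increase from left to right). Value: L (50) + X (10) + V (5) + I (1) + I (1) = 67. So it is a valid standard Roman numeral.

Yes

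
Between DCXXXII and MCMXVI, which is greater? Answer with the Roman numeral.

DCXXXII = 632
MCMXVI = 1916
1916 is larger

MCMXVI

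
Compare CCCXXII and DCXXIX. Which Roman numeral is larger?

CCCXXII = 322
DCXXIX = 629
629 is larger

DCXXIX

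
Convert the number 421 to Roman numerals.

Convert 421 to Roman numerals:
  421 contains 1×400 (CD)
  21 contains 2×10 (XX)
  1 contains 1×1 (I)

CDXXI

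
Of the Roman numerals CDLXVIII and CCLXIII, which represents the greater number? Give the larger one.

CDLXVIII = 468
CCLXIII = 263
468 is larger

CDLXVIII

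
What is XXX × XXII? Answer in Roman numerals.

XXX = 30
XXII = 22
30 × 22 = 660

DCLX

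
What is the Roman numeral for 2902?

Convert 2902 to Roman numerals:
  2902 contains 2×1000 (MM)
  902 contains 1×900 (CM)
  2 contains 2×1 (II)

MMCMII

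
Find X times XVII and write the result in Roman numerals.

X = 10
XVII = 17
10 × 17 = 170

CLXX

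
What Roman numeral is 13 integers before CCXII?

CCXII = 212
212 - 13 = 199

CXCIX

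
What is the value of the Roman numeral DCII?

DCII: D=500, C=100, I=1, I=1
500 + 100 + 1 + 1 = 602

602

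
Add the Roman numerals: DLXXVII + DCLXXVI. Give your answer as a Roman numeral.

DLXXVII = 577
DCLXXVI = 676
577 + 676 = 1253

MCCLIII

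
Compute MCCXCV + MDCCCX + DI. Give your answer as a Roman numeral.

MCCXCV = 1295, MDCCCX = 1810, DI = 501
1295 + 1810 = 3105
3105 + 501 = 3606

MMMDCVI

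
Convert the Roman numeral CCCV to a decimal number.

CCCV: C=100, C=100, C=100, V=5
100 + 100 + 100 + 5 = 305

305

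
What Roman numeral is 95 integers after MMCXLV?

MMCXLV = 2145
2145 + 95 = 2240

MMCCXL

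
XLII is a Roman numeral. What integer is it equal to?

XLII: XL=40, I=1, I=1
40 + 1 + 1 = 42

42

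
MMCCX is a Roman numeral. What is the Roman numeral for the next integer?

MMCCX = 2210, so the next integer is 2210 + 1 = 2211

MMCCXI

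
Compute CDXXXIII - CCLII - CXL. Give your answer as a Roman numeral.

CDXXXIII = 433, CCLII = 252, CXL = 140
433 - 252 = 181
181 - 140 = 41

XLI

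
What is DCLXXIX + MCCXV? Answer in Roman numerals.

DCLXXIX = 679
MCCXV = 1215
679 + 1215 = 1894

MDCCCXCIV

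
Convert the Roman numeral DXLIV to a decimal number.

DXLIV: D=500, XL=40, IV=4
500 + 40 + 4 = 544

544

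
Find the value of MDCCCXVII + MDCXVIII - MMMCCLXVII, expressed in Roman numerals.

MDCCCXVII = 1817, MDCXVIII = 1618, MMMCCLXVII = 3267
1817 + 1618 = 3435
3435 - 3267 = 168

CLXVIII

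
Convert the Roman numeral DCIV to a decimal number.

DCIV: D=500, C=100, IV=4
500 + 100 + 4 = 604

604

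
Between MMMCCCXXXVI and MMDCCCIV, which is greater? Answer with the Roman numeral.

MMMCCCXXXVI = 3336
MMDCCCIV = 2804
3336 is larger

MMMCCCXXXVI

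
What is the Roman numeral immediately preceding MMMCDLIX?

MMMCDLIX = 3459, so the previous integer is 3459 - 1 = 3458

MMMCDLVIII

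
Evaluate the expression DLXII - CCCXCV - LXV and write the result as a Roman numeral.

DLXII = 562, CCCXCV = 395, LXV = 65
562 - 395 = 167
167 - 65 = 102

CII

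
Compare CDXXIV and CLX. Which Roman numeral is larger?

CDXXIV = 424
CLX = 160
424 is larger

CDXXIV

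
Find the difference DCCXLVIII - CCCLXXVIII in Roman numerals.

DCCXLVIII = 748
CCCLXXVIII = 378
748 - 378 = 370

CCCLXX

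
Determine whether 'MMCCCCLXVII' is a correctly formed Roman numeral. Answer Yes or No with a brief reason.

'MMCCCCLXVII': More than 3 consecutive C's

No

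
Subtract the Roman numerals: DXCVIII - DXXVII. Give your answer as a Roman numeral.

DXCVIII = 598
DXXVII = 527
598 - 527 = 71

LXXI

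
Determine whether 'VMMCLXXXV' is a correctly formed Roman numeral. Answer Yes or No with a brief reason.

'VMMCLXXXV': V should not appear more than once

No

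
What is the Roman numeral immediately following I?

I = 1; next is 2

II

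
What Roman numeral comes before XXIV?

XXIV = 24; previous is 23

XXIII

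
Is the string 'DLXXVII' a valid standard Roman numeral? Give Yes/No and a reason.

'DLXXVII': Check the rules: uses only the symbols I, V, X, L, C, D, M; no symbol is repeated more than three times in a row; V, L and D each appear at most once; no smaller symbol precedes a larger one (values never increase from left to right). Value: D (500) + L (50) + X (10) + X (10) + V (5) + I (1) + I (1) = 577. So it is a valid standard Roman numeral.

Yes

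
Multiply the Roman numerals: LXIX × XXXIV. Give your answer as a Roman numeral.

LXIX = 69
XXXIV = 34
69 × 34 = 2346

MMCCCXLVI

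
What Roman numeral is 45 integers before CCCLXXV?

CCCLXXV = 375
375 - 45 = 330

CCCXXX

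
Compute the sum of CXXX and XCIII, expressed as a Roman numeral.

CXXX = 130
XCIII = 93
130 + 93 = 223

CCXXIII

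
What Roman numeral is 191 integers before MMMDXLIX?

MMMDXLIX = 3549
3549 - 191 = 3358

MMMCCCLVIII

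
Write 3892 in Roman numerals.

Convert 3892 to Roman numerals:
  3892 contains 3×1000 (MMM)
  892 contains 1×500 (D)
  392 contains 3×100 (CCC)
  92 contains 1×90 (XC)
  2 contains 2×1 (II)

MMMDCCCXCII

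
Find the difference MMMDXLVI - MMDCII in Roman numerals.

MMMDXLVI = 3546
MMDCII = 2602
3546 - 2602 = 944

CMXLIV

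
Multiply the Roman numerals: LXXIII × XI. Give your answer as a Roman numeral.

LXXIII = 73
XI = 11
73 × 11 = 803

DCCCIII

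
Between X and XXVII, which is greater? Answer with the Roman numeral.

X = 10
XXVII = 27
27 is larger

XXVII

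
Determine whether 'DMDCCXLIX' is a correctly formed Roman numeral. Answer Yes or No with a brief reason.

'DMDCCXLIX': D should not appear more than once

No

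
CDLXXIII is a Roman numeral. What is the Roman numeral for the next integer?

CDLXXIII = 473, so the next integer is 473 + 1 = 474

CDLXXIV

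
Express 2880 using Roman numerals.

Convert 2880 to Roman numerals:
  2880 contains 2×1000 (MM)
  880 contains 1×500 (D)
  380 contains 3×100 (CCC)
  80 contains 1×50 (L)
  30 contains 3×10 (XXX)

MMDCCCLXXX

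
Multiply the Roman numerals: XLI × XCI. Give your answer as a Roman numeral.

XLI = 41
XCI = 91
41 × 91 = 3731

MMMDCCXXXI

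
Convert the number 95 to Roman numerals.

Convert 95 to Roman numerals:
  95 contains 1×90 (XC)
  5 contains 1×5 (V)

XCV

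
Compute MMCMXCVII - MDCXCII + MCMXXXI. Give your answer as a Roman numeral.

MMCMXCVII = 2997, MDCXCII = 1692, MCMXXXI = 1931
2997 - 1692 = 1305
1305 + 1931 = 3236

MMMCCXXXVI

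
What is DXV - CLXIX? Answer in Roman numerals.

DXV = 515
CLXIX = 169
515 - 169 = 346

CCCXLVI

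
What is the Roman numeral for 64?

Convert 64 to Roman numerals:
  64 contains 1×50 (L)
  14 contains 1×10 (X)
  4 contains 1×4 (IV)

LXIV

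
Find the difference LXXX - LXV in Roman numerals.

LXXX = 80
LXV = 65
80 - 65 = 15

XV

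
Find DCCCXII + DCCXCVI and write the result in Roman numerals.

DCCCXII = 812
DCCXCVI = 796
812 + 796 = 1608

MDCVIII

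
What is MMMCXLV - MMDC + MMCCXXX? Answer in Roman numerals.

MMMCXLV = 3145, MMDC = 2600, MMCCXXX = 2230
3145 - 2600 = 545
545 + 2230 = 2775

MMDCCLXXV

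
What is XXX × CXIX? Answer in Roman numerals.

XXX = 30
CXIX = 119
30 × 119 = 3570

MMMDLXX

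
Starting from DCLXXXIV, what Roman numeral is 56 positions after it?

DCLXXXIV = 684
684 + 56 = 740

DCCXL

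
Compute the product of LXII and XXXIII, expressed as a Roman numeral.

LXII = 62
XXXIII = 33
62 × 33 = 2046

MMXLVI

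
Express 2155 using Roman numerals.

Convert 2155 to Roman numerals:
  2155 contains 2×1000 (MM)
  155 contains 1×100 (C)
  55 contains 1×50 (L)
  5 contains 1×5 (V)

MMCLV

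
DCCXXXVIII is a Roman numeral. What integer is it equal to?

DCCXXXVIII: D=500, C=100, C=100, X=10, X=10, X=10, V=5, I=1, I=1, I=1
500 + 100 + 100 + 10 + 10 + 10 + 5 + 1 + 1 + 1 = 738

738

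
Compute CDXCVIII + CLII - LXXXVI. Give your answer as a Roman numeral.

CDXCVIII = 498, CLII = 152, LXXXVI = 86
498 + 152 = 650
650 - 86 = 564

DLXIV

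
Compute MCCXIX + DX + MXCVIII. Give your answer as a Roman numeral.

MCCXIX = 1219, DX = 510, MXCVIII = 1098
1219 + 510 = 1729
1729 + 1098 = 2827

MMDCCCXXVII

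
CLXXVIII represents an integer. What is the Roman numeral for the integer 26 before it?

CLXXVIII = 178
178 - 26 = 152

CLII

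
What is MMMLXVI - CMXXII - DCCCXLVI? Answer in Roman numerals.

MMMLXVI = 3066, CMXXII = 922, DCCCXLVI = 846
3066 - 922 = 2144
2144 - 846 = 1298

MCCXCVIII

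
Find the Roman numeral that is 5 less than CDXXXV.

CDXXXV = 435
435 - 5 = 430

CDXXX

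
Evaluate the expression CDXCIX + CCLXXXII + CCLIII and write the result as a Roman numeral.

CDXCIX = 499, CCLXXXII = 282, CCLIII = 253
499 + 282 = 781
781 + 253 = 1034

MXXXIV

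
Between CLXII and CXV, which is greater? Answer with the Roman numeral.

CLXII = 162
CXV = 115
162 is larger

CLXII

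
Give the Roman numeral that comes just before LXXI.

LXXI = 71, so the previous integer is 71 - 1 = 70

LXX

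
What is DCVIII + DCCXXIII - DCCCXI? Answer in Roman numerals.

DCVIII = 608, DCCXXIII = 723, DCCCXI = 811
608 + 723 = 1331
1331 - 811 = 520

DXX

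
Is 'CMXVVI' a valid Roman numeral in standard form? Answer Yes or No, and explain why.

'CMXVVI': V should not appear more than once

No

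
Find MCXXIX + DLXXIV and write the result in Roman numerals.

MCXXIX = 1129
DLXXIV = 574
1129 + 574 = 1703

MDCCIII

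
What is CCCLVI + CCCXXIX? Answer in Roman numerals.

CCCLVI = 356
CCCXXIX = 329
356 + 329 = 685

DCLXXXV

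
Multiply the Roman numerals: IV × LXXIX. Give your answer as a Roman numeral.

IV = 4
LXXIX = 79
4 × 79 = 316

CCCXVI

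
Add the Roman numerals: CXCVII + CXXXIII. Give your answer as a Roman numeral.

CXCVII = 197
CXXXIII = 133
197 + 133 = 330

CCCXXX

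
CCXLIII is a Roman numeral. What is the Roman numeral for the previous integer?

CCXLIII = 243; previous is 242

CCXLII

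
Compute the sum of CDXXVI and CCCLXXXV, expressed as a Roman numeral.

CDXXVI = 426
CCCLXXXV = 385
426 + 385 = 811

DCCCXI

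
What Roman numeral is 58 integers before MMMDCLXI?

MMMDCLXI = 3661
3661 - 58 = 3603

MMMDCIII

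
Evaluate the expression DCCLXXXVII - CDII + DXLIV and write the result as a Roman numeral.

DCCLXXXVII = 787, CDII = 402, DXLIV = 544
787 - 402 = 385
385 + 544 = 929

CMXXIX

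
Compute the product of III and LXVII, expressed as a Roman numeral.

III = 3
LXVII = 67
3 × 67 = 201

CCI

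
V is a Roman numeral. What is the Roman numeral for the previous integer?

V = 5; previous is 4

IV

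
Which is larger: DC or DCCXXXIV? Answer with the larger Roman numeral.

DC = 600
DCCXXXIV = 734
734 is larger

DCCXXXIV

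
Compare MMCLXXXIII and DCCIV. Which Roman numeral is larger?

MMCLXXXIII = 2183
DCCIV = 704
2183 is larger

MMCLXXXIII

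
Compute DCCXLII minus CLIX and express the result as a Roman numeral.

DCCXLII = 742
CLIX = 159
742 - 159 = 583

DLXXXIII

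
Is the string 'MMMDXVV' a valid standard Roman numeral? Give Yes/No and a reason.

'MMMDXVV': V should not appear more than once

No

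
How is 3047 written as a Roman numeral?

Convert 3047 to Roman numerals:
  3047 contains 3×1000 (MMM)
  47 contains 1×40 (XL)
  7 contains 1×5 (V)
  2 contains 2×1 (II)

MMMXLVII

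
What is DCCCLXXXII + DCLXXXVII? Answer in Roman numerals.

DCCCLXXXII = 882
DCLXXXVII = 687
882 + 687 = 1569

MDLXIX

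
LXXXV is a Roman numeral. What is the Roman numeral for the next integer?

LXXXV = 85, so the next integer is 85 + 1 = 86

LXXXVI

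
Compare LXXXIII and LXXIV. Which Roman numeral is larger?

LXXXIII = 83
LXXIV = 74
83 is larger

LXXXIII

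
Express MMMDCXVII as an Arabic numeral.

MMMDCXVII: M=1000, M=1000, M=1000, D=500, C=100, X=10, V=5, I=1, I=1
1000 + 1000 + 1000 + 500 + 100 + 10 + 5 + 1 + 1 = 3617

3617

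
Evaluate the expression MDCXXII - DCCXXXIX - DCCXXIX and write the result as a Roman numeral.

MDCXXII = 1622, DCCXXXIX = 739, DCCXXIX = 729
1622 - 739 = 883
883 - 729 = 154

CLIV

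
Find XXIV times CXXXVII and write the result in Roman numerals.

XXIV = 24
CXXXVII = 137
24 × 137 = 3288

MMMCCLXXXVIII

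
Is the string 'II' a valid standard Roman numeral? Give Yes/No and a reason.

'II': Check the rules: uses only the symbols I, V, X, L, C, D, M; no symbol is repeated more than three times in a row; V, L and D each appear at most once; no smaller symbol precedes a larger one (values never increase from left to right). Value: I (1) + I (1) = 2. So it is a valid standard Roman numeral.

Yes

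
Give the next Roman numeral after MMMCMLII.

MMMCMLII = 3952, so the next integer is 3952 + 1 = 3953

MMMCMLIII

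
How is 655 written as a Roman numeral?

Convert 655 to Roman numerals:
  655 contains 1×500 (D)
  155 contains 1×100 (C)
  55 contains 1×50 (L)
  5 contains 1×5 (V)

DCLV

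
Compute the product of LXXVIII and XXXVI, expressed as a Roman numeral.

LXXVIII = 78
XXXVI = 36
78 × 36 = 2808

MMDCCCVIII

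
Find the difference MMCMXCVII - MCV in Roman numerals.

MMCMXCVII = 2997
MCV = 1105
2997 - 1105 = 1892

MDCCCXCII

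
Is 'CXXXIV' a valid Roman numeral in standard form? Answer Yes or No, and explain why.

'CXXXIV': Check the rules: uses only the symbols I, V, X, L, C, D, M; no symbol is repeated more than three times in a row; V, L and D each appear at most once; the only place a smaller symbol precedes a larger one is the allowed subtractive pair IV, the symbol right after such a pair (if any) is smaller than the pair's first symbol, and otherwise the values never increase from left to right. Value: C (100) + X (10) + X (10) + X (10) + IV (4) = 134. So it is a valid standard Roman numeral.

Yes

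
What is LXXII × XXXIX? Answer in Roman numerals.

LXXII = 72
XXXIX = 39
72 × 39 = 2808

MMDCCCVIII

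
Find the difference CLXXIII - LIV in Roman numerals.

CLXXIII = 173
LIV = 54
173 - 54 = 119

CXIX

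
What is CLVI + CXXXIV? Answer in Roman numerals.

CLVI = 156
CXXXIV = 134
156 + 134 = 290

CCXC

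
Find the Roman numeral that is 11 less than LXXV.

LXXV = 75
75 - 11 = 64

LXIV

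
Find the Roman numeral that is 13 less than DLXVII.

DLXVII = 567
567 - 13 = 554

DLIV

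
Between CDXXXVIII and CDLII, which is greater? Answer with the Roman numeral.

CDXXXVIII = 438
CDLII = 452
452 is larger

CDLII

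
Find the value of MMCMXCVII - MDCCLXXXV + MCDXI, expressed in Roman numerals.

MMCMXCVII = 2997, MDCCLXXXV = 1785, MCDXI = 1411
2997 - 1785 = 1212
1212 + 1411 = 2623

MMDCXXIII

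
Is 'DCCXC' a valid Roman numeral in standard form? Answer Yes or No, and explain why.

'DCCXC': Check the rules: uses only the symbols I, V, X, L, C, D, M; no symbol is repeated more than three times in a row; V, L and D each appear at most once; the only place a smaller symbol precedes a larger one is the allowed subtractive pair XC, the symbol right after such a pair (if any) is smaller than the pair's first symbol, and otherwise the values never increase from left to right. Value: D (500) + C (100) + C (100) + XC (90) = 790. So it is a valid standard Roman numeral.

Yes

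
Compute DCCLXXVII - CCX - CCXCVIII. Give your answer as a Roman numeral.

DCCLXXVII = 777, CCX = 210, CCXCVIII = 298
777 - 210 = 567
567 - 298 = 269

CCLXIX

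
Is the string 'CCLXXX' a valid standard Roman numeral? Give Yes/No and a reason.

'CCLXXX': Check the rules: uses only the symbols I, V, X, L, C, D, M; no symbol is repeated more than three times in a row; V, L and D each appear at most once; no smaller symbol precedes a larger one (values never increase from left to right). Value: C (100) + C (100) + L (50) + X (10) + X (10) + X (10) = 280. So it is a valid standard Roman numeral.

Yes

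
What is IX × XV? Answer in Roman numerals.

IX = 9
XV = 15
9 × 15 = 135

CXXXV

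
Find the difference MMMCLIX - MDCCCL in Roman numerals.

MMMCLIX = 3159
MDCCCL = 1850
3159 - 1850 = 1309

MCCCIX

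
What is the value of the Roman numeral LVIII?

LVIII: L=50, V=5, I=1, I=1, I=1
50 + 5 + 1 + 1 + 1 = 58

58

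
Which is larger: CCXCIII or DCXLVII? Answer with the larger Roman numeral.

CCXCIII = 293
DCXLVII = 647
647 is larger

DCXLVII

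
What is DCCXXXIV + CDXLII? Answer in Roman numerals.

DCCXXXIV = 734
CDXLII = 442
734 + 442 = 1176

MCLXXVI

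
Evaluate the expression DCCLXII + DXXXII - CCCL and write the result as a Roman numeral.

DCCLXII = 762, DXXXII = 532, CCCL = 350
762 + 532 = 1294
1294 - 350 = 944

CMXLIV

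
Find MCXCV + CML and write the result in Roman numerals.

MCXCV = 1195
CML = 950
1195 + 950 = 2145

MMCXLV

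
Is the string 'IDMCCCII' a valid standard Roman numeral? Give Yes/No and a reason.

'IDMCCCII': Invalid subtractive combination: ID

No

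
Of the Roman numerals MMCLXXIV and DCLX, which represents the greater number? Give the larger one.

MMCLXXIV = 2174
DCLX = 660
2174 is larger

MMCLXXIV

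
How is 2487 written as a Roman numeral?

Convert 2487 to Roman numerals:
  2487 contains 2×1000 (MM)
  487 contains 1×400 (CD)
  87 contains 1×50 (L)
  37 contains 3×10 (XXX)
  7 contains 1×5 (V)
  2 contains 2×1 (II)

MMCDLXXXVII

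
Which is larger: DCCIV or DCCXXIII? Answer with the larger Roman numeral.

DCCIV = 704
DCCXXIII = 723
723 is larger

DCCXXIII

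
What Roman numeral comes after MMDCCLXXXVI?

MMDCCLXXXVI = 2786, so the next integer is 2786 + 1 = 2787

MMDCCLXXXVII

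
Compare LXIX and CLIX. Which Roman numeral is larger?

LXIX = 69
CLIX = 159
159 is larger

CLIX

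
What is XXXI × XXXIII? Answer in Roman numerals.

XXXI = 31
XXXIII = 33
31 × 33 = 1023

MXXIII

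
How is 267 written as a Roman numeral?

Convert 267 to Roman numerals:
  267 contains 2×100 (CC)
  67 contains 1×50 (L)
  17 contains 1×10 (X)
  7 contains 1×5 (V)
  2 contains 2×1 (II)

CCLXVII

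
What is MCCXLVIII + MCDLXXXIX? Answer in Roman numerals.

MCCXLVIII = 1248
MCDLXXXIX = 1489
1248 + 1489 = 2737

MMDCCXXXVII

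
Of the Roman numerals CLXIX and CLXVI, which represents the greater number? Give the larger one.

CLXIX = 169
CLXVI = 166
169 is larger

CLXIX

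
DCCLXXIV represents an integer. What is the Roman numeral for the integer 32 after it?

DCCLXXIV = 774
774 + 32 = 806

DCCCVI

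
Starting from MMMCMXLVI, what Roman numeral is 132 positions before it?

MMMCMXLVI = 3946
3946 - 132 = 3814

MMMDCCCXIV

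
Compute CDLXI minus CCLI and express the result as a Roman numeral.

CDLXI = 461
CCLI = 251
461 - 251 = 210

CCX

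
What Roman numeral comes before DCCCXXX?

DCCCXXX = 830, so the previous integer is 830 - 1 = 829

DCCCXXIX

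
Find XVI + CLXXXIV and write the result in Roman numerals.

XVI = 16
CLXXXIV = 184
16 + 184 = 200

CC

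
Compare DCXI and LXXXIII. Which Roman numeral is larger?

DCXI = 611
LXXXIII = 83
611 is larger

DCXI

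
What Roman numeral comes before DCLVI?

DCLVI = 656; previous is 655

DCLV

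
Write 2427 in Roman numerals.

Convert 2427 to Roman numerals:
  2427 contains 2×1000 (MM)
  427 contains 1×400 (CD)
  27 contains 2×10 (XX)
  7 contains 1×5 (V)
  2 contains 2×1 (II)

MMCDXXVII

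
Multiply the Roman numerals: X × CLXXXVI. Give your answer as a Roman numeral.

X = 10
CLXXXVI = 186
10 × 186 = 1860

MDCCCLX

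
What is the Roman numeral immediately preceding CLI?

CLI = 151, so the previous integer is 151 - 1 = 150

CL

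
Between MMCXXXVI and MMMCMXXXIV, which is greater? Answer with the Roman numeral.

MMCXXXVI = 2136
MMMCMXXXIV = 3934
3934 is larger

MMMCMXXXIV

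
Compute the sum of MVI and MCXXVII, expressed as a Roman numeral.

MVI = 1006
MCXXVII = 1127
1006 + 1127 = 2133

MMCXXXIII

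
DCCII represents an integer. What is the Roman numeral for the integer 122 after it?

DCCII = 702
702 + 122 = 824

DCCCXXIV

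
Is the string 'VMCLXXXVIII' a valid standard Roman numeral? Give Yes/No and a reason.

'VMCLXXXVIII': V should not appear more than once

No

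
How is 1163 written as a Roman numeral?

Convert 1163 to Roman numerals:
  1163 contains 1×1000 (M)
  163 contains 1×100 (C)
  63 contains 1×50 (L)
  13 contains 1×10 (X)
  3 contains 3×1 (III)

MCLXIII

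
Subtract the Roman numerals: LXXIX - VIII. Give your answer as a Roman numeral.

LXXIX = 79
VIII = 8
79 - 8 = 71

LXXI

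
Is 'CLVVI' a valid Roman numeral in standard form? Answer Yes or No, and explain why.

'CLVVI': V should not appear more than once

No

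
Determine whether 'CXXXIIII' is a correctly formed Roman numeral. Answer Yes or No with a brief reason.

'CXXXIIII': More than 3 consecutive I's

No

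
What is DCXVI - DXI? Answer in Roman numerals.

DCXVI = 616
DXI = 511
616 - 511 = 105

CV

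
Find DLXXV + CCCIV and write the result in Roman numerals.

DLXXV = 575
CCCIV = 304
575 + 304 = 879

DCCCLXXIX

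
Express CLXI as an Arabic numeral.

CLXI: C=100, L=50, X=10, I=1
100 + 50 + 10 + 1 = 161

161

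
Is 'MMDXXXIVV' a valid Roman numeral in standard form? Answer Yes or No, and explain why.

'MMDXXXIVV': V should not appear more than once

No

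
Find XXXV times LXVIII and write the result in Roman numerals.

XXXV = 35
LXVIII = 68
35 × 68 = 2380

MMCCCLXXX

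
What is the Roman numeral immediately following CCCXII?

CCCXII = 312, so the next integer is 312 + 1 = 313

CCCXIII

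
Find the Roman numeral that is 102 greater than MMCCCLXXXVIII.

MMCCCLXXXVIII = 2388
2388 + 102 = 2490

MMCDXC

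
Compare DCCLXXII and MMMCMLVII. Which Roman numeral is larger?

DCCLXXII = 772
MMMCMLVII = 3957
3957 is larger

MMMCMLVII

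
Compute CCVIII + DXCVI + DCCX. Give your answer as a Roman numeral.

CCVIII = 208, DXCVI = 596, DCCX = 710
208 + 596 = 804
804 + 710 = 1514

MDXIV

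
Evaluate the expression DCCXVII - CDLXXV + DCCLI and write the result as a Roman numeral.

DCCXVII = 717, CDLXXV = 475, DCCLI = 751
717 - 475 = 242
242 + 751 = 993

CMXCIII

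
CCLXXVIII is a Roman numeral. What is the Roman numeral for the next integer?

CCLXXVIII = 278, so the next integer is 278 + 1 = 279

CCLXXIX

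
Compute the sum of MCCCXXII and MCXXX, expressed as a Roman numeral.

MCCCXXII = 1322
MCXXX = 1130
1322 + 1130 = 2452

MMCDLII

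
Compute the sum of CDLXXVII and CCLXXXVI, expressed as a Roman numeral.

CDLXXVII = 477
CCLXXXVI = 286
477 + 286 = 763

DCCLXIII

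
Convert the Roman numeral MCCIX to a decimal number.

MCCIX: M=1000, C=100, C=100, IX=9
1000 + 100 + 100 + 9 = 1209

1209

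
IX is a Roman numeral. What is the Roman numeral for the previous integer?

IX = 9, so the previous integer is 9 - 1 = 8

VIII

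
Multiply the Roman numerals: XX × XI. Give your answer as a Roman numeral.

XX = 20
XI = 11
20 × 11 = 220

CCXX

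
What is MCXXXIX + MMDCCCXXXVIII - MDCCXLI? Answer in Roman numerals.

MCXXXIX = 1139, MMDCCCXXXVIII = 2838, MDCCXLI = 1741
1139 + 2838 = 3977
3977 - 1741 = 2236

MMCCXXXVI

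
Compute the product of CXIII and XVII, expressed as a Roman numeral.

CXIII = 113
XVII = 17
113 × 17 = 1921

MCMXXI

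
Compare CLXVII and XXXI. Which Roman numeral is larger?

CLXVII = 167
XXXI = 31
167 is larger

CLXVII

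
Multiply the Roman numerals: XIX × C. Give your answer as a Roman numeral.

XIX = 19
C = 100
19 × 100 = 1900

MCM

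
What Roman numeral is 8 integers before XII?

XII = 12
12 - 8 = 4

IV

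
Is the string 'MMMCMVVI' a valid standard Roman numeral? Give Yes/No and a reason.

'MMMCMVVI': V should not appear more than once

No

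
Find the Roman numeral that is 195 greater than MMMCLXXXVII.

MMMCLXXXVII = 3187
3187 + 195 = 3382

MMMCCCLXXXII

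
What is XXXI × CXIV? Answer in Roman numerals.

XXXI = 31
CXIV = 114
31 × 114 = 3534

MMMDXXXIV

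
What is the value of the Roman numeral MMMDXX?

MMMDXX: M=1000, M=1000, M=1000, D=500, X=10, X=10
1000 + 1000 + 1000 + 500 + 10 + 10 = 3520

3520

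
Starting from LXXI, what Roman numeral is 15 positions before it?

LXXI = 71
71 - 15 = 56

LVI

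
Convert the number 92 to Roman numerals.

Convert 92 to Roman numerals:
  92 contains 1×90 (XC)
  2 contains 2×1 (II)

XCII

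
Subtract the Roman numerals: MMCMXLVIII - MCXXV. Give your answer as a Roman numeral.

MMCMXLVIII = 2948
MCXXV = 1125
2948 - 1125 = 1823

MDCCCXXIII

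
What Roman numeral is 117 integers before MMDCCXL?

MMDCCXL = 2740
2740 - 117 = 2623

MMDCXXIII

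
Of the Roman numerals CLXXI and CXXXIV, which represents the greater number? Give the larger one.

CLXXI = 171
CXXXIV = 134
171 is larger

CLXXI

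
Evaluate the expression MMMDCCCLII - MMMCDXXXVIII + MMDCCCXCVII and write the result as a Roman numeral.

MMMDCCCLII = 3852, MMMCDXXXVIII = 3438, MMDCCCXCVII = 2897
3852 - 3438 = 414
414 + 2897 = 3311

MMMCCCXI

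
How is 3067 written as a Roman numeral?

Convert 3067 to Roman numerals:
  3067 contains 3×1000 (MMM)
  67 contains 1×50 (L)
  17 contains 1×10 (X)
  7 contains 1×5 (V)
  2 contains 2×1 (II)

MMMLXVII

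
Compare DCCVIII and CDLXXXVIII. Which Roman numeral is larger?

DCCVIII = 708
CDLXXXVIII = 488
708 is larger

DCCVIII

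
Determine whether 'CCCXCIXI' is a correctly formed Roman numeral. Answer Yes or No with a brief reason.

'CCCXCIXI': I cannot come right after the subtractive pair IX: once I is subtracted in IX, the next symbol must be smaller than I

No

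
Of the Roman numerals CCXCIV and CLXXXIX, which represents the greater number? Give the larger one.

CCXCIV = 294
CLXXXIX = 189
294 is larger

CCXCIV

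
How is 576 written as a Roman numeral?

Convert 576 to Roman numerals:
  576 contains 1×500 (D)
  76 contains 1×50 (L)
  26 contains 2×10 (XX)
  6 contains 1×5 (V)
  1 contains 1×1 (I)

DLXXVI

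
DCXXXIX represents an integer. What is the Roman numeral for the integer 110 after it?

DCXXXIX = 639
639 + 110 = 749

DCCXLIX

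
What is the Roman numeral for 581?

Convert 581 to Roman numerals:
  581 contains 1×500 (D)
  81 contains 1×50 (L)
  31 contains 3×10 (XXX)
  1 contains 1×1 (I)

DLXXXI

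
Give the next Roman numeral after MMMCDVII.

MMMCDVII = 3407, so the next integer is 3407 + 1 = 3408

MMMCDVIII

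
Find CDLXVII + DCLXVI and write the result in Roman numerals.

CDLXVII = 467
DCLXVI = 666
467 + 666 = 1133

MCXXXIII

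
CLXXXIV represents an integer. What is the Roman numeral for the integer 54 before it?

CLXXXIV = 184
184 - 54 = 130

CXXX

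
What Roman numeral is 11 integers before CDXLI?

CDXLI = 441
441 - 11 = 430

CDXXX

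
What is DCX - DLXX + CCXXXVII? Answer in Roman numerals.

DCX = 610, DLXX = 570, CCXXXVII = 237
610 - 570 = 40
40 + 237 = 277

CCLXXVII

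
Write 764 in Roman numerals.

Convert 764 to Roman numerals:
  764 contains 1×500 (D)
  264 contains 2×100 (CC)
  64 contains 1×50 (L)
  14 contains 1×10 (X)
  4 contains 1×4 (IV)

DCCLXIV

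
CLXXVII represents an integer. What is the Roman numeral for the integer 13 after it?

CLXXVII = 177
177 + 13 = 190

CXC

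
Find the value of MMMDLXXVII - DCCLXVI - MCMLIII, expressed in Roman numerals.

MMMDLXXVII = 3577, DCCLXVI = 766, MCMLIII = 1953
3577 - 766 = 2811
2811 - 1953 = 858

DCCCLVIII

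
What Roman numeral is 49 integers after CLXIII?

CLXIII = 163
163 + 49 = 212

CCXII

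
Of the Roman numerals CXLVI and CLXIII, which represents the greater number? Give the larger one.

CXLVI = 146
CLXIII = 163
163 is larger

CLXIII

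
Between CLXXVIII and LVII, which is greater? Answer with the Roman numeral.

CLXXVIII = 178
LVII = 57
178 is larger

CLXXVIII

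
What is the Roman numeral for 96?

Convert 96 to Roman numerals:
  96 contains 1×90 (XC)
  6 contains 1×5 (V)
  1 contains 1×1 (I)

XCVI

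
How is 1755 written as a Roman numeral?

Convert 1755 to Roman numerals:
  1755 contains 1×1000 (M)
  755 contains 1×500 (D)
  255 contains 2×100 (CC)
  55 contains 1×50 (L)
  5 contains 1×5 (V)

MDCCLV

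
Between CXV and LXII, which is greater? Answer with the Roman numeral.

CXV = 115
LXII = 62
115 is larger

CXV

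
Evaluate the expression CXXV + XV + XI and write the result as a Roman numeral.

CXXV = 125, XV = 15, XI = 11
125 + 15 = 140
140 + 11 = 151

CLI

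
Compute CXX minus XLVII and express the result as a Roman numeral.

CXX = 120
XLVII = 47
120 - 47 = 73

LXXIII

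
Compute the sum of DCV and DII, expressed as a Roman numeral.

DCV = 605
DII = 502
605 + 502 = 1107

MCVII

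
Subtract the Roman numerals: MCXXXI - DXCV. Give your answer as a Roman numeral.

MCXXXI = 1131
DXCV = 595
1131 - 595 = 536

DXXXVI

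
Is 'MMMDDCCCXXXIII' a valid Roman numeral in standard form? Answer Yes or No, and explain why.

'MMMDDCCCXXXIII': D should not appear more than once

No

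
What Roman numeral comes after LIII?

LIII = 53; next is 54

LIV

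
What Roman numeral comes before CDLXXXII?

CDLXXXII = 482, so the previous integer is 482 - 1 = 481

CDLXXXI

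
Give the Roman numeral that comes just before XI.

XI = 11; previous is 10

X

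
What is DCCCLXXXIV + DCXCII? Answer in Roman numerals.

DCCCLXXXIV = 884
DCXCII = 692
884 + 692 = 1576

MDLXXVI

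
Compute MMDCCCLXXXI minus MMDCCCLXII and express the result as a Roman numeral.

MMDCCCLXXXI = 2881
MMDCCCLXII = 2862
2881 - 2862 = 19

XIX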